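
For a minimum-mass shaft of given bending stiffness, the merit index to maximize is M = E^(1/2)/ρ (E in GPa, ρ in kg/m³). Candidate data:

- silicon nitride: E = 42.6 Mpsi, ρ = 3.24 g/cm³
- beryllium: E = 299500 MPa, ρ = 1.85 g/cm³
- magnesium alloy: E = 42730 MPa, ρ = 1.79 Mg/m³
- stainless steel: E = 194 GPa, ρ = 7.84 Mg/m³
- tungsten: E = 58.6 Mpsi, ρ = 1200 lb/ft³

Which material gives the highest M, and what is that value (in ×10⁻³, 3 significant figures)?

beryllium, M = 9.35×10⁻³

Normalizing units and computing the index:
  silicon nitride: E = 293.7 GPa, ρ = 3240 kg/m³
  beryllium: E = 299.5 GPa, ρ = 1850 kg/m³
  magnesium alloy: E = 42.73 GPa, ρ = 1790 kg/m³
  stainless steel: E = 194.0 GPa, ρ = 7840 kg/m³
  tungsten: E = 404.0 GPa, ρ = 19220 kg/m³
  beryllium: M = 9.35×10⁻³
  silicon nitride: M = 5.29×10⁻³
  magnesium alloy: M = 3.65×10⁻³
  stainless steel: M = 1.78×10⁻³
  tungsten: M = 1.05×10⁻³
Beryllium ranks first.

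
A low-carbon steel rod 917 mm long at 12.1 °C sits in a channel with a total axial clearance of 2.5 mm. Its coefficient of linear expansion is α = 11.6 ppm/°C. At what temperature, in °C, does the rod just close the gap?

α·L₀·ΔT = 2.5 mm ⇒ ΔT = 2.5 / (11.6×10⁻⁶ × 917.0) = 235.0 K.
T = 12.1 + 235.0 = 247.1 °C.

247 °C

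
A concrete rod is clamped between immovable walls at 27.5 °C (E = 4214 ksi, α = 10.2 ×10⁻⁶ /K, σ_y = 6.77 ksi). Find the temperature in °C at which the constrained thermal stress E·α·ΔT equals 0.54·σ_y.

113 °C

E = 4214 ksi = 29.05 GPa.
σ_y = 6.77 ksi = 46.68 MPa.
E·α·ΔT = 25.21 MPa ⇒ ΔT = 25.21 / (29.05×10³ × 10.2×10⁻⁶) = 85.05 K.
T = 27.5 + 85.05 = 112.6 °C.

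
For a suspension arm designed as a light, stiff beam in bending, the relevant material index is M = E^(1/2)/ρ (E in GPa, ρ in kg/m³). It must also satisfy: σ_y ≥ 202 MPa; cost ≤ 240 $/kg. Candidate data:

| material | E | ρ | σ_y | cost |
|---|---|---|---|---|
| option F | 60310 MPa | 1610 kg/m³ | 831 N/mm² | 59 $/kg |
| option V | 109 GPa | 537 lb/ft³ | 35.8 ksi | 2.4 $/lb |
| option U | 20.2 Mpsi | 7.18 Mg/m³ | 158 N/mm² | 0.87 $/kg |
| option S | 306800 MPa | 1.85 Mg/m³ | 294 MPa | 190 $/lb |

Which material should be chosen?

Screen on constraints: σ_y ≥ 202 MPa; cost ≤ 240 $/kg. Survivors: option F, option V.
Convert each candidate to consistent units, then evaluate M:
  option F: E = 60.31 GPa, ρ = 1610 kg/m³
  option V: E = 109.0 GPa, ρ = 8602 kg/m³
  option F: M = 4.82×10⁻³
  option V: M = 1.21×10⁻³
Option F ranks first.

option F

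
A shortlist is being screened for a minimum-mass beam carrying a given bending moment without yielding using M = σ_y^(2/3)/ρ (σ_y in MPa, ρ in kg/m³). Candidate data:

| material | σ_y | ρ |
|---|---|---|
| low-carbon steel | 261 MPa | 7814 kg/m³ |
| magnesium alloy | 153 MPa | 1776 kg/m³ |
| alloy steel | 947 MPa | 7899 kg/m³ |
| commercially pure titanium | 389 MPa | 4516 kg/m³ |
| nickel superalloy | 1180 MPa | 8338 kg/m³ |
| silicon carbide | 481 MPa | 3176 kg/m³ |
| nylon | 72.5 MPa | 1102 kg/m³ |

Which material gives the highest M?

Evaluate M for each candidate:
  silicon carbide: M = 19.3×10⁻³
  magnesium alloy: M = 16.1×10⁻³
  nylon: M = 15.8×10⁻³
  nickel superalloy: M = 13.4×10⁻³
  alloy steel: M = 12.2×10⁻³
  commercially pure titanium: M = 11.8×10⁻³
  low-carbon steel: M = 5.23×10⁻³
Silicon carbide has the largest M.

silicon carbide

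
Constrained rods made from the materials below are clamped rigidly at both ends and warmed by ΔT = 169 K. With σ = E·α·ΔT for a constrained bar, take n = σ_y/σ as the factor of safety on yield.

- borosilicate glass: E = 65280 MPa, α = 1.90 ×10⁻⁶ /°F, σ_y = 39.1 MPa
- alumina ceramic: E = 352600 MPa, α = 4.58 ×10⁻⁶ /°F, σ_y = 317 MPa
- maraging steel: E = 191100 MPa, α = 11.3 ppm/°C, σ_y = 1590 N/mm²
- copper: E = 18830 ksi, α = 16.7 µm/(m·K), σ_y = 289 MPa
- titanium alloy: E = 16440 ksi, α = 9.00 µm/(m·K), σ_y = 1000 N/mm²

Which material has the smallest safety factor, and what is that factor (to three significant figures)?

Converting E to GPa, α to ×10⁻⁶/K, σ_y to MPa, then σ and n for each:
  borosilicate glass: E = 65.28, α = 3.42, σ_y = 39.10 → σ = 37.7 MPa, n = 1.04
  alumina ceramic: E = 352.6, α = 8.24, σ_y = 317.0 → σ = 491 MPa, n = 0.645
  maraging steel: E = 191.1, α = 11.3, σ_y = 1590 → σ = 365 MPa, n = 4.36
  copper: E = 129.8, α = 16.7, σ_y = 289.0 → σ = 366 MPa, n = 0.789
  titanium alloy: E = 113.3, α = 9.00, σ_y = 1000 → σ = 172 MPa, n = 5.80
Smallest n: alumina ceramic with n = 0.645.

alumina ceramic, n = 0.645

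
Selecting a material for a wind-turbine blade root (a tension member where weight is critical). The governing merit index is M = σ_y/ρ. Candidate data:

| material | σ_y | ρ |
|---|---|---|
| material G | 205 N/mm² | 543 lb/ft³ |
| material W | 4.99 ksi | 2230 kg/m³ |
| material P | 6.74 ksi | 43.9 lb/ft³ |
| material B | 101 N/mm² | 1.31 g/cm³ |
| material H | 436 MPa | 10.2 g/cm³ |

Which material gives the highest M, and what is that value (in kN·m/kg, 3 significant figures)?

Convert each candidate to consistent units, then evaluate M:
  material G: σ_y = 205.0 MPa, ρ = 8698 kg/m³
  material W: σ_y = 34.40 MPa, ρ = 2230 kg/m³
  material P: σ_y = 46.47 MPa, ρ = 703.2 kg/m³
  material B: σ_y = 101.0 MPa, ρ = 1310 kg/m³
  material H: σ_y = 436.0 MPa, ρ = 10200 kg/m³
  material B: M = 77.1 kN·m/kg
  material P: M = 66.1 kN·m/kg
  material H: M = 42.7 kN·m/kg
  material G: M = 23.6 kN·m/kg
  material W: M = 15.4 kN·m/kg
Highest index: material B.

material B, M = 77.1 kN·m/kg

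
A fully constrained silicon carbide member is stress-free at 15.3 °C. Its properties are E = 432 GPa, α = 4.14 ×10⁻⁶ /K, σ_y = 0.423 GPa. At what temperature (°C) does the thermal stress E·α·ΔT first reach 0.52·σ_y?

σ_y = 0.423 GPa = 423.0 MPa.
E·α·ΔT = 220.0 MPa ⇒ ΔT = 220.0 / (432.0×10³ × 4.14×10⁻⁶) = 123.0 K.
T = 15.3 + 123.0 = 138.3 °C.

138 °C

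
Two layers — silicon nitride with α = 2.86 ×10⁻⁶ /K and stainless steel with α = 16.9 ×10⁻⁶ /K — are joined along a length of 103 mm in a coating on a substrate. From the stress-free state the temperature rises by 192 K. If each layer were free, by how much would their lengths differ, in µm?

Δα = |2.86 − 16.9|×10⁻⁶/K = 14.0×10⁻⁶/K.
ΔL_mismatch = Δα·L·ΔT = 14.0×10⁻⁶ × 103.0 mm × 192.0 K = 278 µm.

278 µm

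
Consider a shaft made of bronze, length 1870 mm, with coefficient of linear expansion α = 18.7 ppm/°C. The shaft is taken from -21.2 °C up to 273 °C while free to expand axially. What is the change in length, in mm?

10.3 mm

ΔT = 273 − (-21.2) = 294.2 K.
ΔL = α·L₀·ΔT = 18.7×10⁻⁶ × 1870 mm × 294.2 K = 10.3 mm.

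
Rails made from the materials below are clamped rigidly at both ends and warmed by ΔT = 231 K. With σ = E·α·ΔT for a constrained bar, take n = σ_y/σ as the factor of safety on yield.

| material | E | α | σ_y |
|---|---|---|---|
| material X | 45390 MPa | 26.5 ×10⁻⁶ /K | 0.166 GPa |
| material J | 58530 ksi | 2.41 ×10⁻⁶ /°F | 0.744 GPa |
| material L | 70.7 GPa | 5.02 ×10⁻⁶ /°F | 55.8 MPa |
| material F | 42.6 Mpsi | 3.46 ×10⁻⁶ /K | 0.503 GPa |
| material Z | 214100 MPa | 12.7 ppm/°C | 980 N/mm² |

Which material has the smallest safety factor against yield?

material L

Converting E to GPa, α to ×10⁻⁶/K, σ_y to MPa, then σ and n for each:
  material X: E = 45.39, α = 26.5, σ_y = 166.0 → σ = 278 MPa, n = 0.597
  material J: E = 403.6, α = 4.34, σ_y = 744.0 → σ = 404 MPa, n = 1.84
  material L: E = 70.70, α = 9.04, σ_y = 55.80 → σ = 148 MPa, n = 0.378
  material F: E = 293.7, α = 3.46, σ_y = 503.0 → σ = 235 MPa, n = 2.14
  material Z: E = 214.1, α = 12.7, σ_y = 980.0 → σ = 628 MPa, n = 1.56
Material L has the lowest safety factor, n = 0.378.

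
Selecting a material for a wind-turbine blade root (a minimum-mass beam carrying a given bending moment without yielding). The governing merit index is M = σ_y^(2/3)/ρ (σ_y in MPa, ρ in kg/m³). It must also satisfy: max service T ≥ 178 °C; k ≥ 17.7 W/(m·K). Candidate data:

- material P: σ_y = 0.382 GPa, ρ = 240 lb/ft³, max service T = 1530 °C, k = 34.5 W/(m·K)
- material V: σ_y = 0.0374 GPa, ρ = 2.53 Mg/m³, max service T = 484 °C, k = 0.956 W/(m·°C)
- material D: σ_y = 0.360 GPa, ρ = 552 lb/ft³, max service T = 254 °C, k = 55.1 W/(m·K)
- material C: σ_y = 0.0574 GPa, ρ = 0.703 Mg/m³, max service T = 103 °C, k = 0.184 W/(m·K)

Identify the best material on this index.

Screen on constraints: max service T ≥ 178 °C; k ≥ 17.7 W/(m·K). Survivors: material P, material D.
Normalizing units and computing the index:
  material P: σ_y = 382.0 MPa, ρ = 3844 kg/m³
  material D: σ_y = 360.0 MPa, ρ = 8842 kg/m³
  material P: M = 13.7×10⁻³
  material D: M = 5.72×10⁻³
Material P has the largest M.

material P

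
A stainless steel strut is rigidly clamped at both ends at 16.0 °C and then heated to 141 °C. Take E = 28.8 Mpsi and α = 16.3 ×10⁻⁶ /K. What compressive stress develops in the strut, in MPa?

E = 28.8 Mpsi = 198.6 GPa.
ΔT = 125.0 K. Constrained thermal stress σ = E·α·ΔT = 198.6×10³ MPa × 16.3×10⁻⁶ × 125.0 = 405 MPa (compressive).

405 MPa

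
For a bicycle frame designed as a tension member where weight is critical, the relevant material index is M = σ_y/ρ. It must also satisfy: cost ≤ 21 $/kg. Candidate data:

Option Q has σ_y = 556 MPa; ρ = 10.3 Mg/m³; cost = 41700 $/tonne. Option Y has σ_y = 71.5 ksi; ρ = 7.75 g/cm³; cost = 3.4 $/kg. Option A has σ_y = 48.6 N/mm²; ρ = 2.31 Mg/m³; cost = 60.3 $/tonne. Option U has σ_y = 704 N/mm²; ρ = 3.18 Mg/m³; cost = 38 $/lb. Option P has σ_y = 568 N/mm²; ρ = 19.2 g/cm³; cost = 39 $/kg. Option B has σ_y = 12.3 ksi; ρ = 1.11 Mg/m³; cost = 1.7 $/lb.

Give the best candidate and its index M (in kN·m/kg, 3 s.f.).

option B, M = 76.4 kN·m/kg

Screen on constraints: cost ≤ 21 $/kg. Survivors: option Y, option A, option B.
After converting to SI:
  option Y: σ_y = 493.0 MPa, ρ = 7750 kg/m³
  option A: σ_y = 48.60 MPa, ρ = 2310 kg/m³
  option B: σ_y = 84.81 MPa, ρ = 1110 kg/m³
  option B: M = 76.4 kN·m/kg
  option Y: M = 63.6 kN·m/kg
  option A: M = 21.0 kN·m/kg
Option B has the largest M.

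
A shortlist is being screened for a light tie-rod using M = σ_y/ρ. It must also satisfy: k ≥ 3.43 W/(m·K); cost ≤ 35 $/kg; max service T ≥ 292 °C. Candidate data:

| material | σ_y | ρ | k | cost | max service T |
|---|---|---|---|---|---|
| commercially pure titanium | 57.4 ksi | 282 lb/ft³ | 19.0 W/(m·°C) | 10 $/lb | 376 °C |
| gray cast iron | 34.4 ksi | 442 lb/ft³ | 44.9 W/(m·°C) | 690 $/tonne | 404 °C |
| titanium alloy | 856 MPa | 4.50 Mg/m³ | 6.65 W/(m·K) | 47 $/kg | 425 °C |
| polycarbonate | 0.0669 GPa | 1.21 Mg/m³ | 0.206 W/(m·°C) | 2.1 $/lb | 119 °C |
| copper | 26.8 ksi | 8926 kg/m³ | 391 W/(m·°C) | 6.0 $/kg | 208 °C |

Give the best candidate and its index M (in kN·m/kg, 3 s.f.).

commercially pure titanium, M = 87.6 kN·m/kg

Screen on constraints: k ≥ 3.43 W/(m·K); cost ≤ 35 $/kg; max service T ≥ 292 °C. Survivors: commercially pure titanium, gray cast iron.
Convert each candidate to consistent units, then evaluate M:
  commercially pure titanium: σ_y = 395.8 MPa, ρ = 4517 kg/m³
  gray cast iron: σ_y = 237.2 MPa, ρ = 7080 kg/m³
  commercially pure titanium: M = 87.6 kN·m/kg
  gray cast iron: M = 33.5 kN·m/kg
The maximum is for commercially pure titanium.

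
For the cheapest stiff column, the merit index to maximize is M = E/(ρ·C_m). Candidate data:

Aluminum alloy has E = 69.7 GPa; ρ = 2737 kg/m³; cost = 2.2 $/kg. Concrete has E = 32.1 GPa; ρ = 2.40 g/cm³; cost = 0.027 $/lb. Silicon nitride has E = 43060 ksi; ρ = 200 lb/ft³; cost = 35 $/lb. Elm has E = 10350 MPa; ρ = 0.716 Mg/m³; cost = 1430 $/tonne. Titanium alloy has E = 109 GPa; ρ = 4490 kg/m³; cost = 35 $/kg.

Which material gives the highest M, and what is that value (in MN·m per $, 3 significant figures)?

concrete, M = 225 MN·m per $

Putting every candidate on a common basis:
  aluminum alloy: E = 69.70 GPa, ρ = 2737 kg/m³, cost = 2.200 $/kg
  concrete: E = 32.10 GPa, ρ = 2400 kg/m³, cost = 0.05952 $/kg
  silicon nitride: E = 296.9 GPa, ρ = 3204 kg/m³, cost = 77.16 $/kg
  elm: E = 10.35 GPa, ρ = 716.0 kg/m³, cost = 1.430 $/kg
  titanium alloy: E = 109.0 GPa, ρ = 4490 kg/m³, cost = 35.00 $/kg
  concrete: M = 225 MN·m per $
  aluminum alloy: M = 11.6 MN·m per $
  elm: M = 10.1 MN·m per $
  silicon nitride: M = 1.20 MN·m per $
  titanium alloy: M = 0.694 MN·m per $
Highest index: concrete.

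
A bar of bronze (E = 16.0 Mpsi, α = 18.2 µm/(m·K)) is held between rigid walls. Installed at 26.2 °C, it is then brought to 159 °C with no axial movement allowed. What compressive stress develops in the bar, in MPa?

E = 16.0 Mpsi = 110.3 GPa.
ΔT = 132.8 K. Constrained thermal stress σ = E·α·ΔT = 110.3×10³ MPa × 18.2×10⁻⁶ × 132.8 = 267 MPa (compressive).

267 MPa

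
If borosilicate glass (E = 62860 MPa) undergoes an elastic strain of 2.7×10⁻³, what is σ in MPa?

170 MPa

E = 62860 MPa = 62.86 GPa.
σ = E·ε = 62860 MPa × 2.7×10⁻³ = 170 MPa.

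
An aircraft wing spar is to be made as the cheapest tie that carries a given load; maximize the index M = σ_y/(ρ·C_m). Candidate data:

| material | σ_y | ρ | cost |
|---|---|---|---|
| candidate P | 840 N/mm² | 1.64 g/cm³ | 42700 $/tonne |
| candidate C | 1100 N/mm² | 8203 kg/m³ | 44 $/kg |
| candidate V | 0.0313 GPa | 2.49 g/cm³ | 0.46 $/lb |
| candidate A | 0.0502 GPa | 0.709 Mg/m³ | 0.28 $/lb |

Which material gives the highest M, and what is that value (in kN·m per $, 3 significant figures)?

Convert each candidate to consistent units, then evaluate M:
  candidate P: σ_y = 840.0 MPa, ρ = 1640 kg/m³, cost = 42.70 $/kg
  candidate C: σ_y = 1100 MPa, ρ = 8203 kg/m³, cost = 44.00 $/kg
  candidate V: σ_y = 31.30 MPa, ρ = 2490 kg/m³, cost = 1.014 $/kg
  candidate A: σ_y = 50.20 MPa, ρ = 709.0 kg/m³, cost = 0.6173 $/kg
  candidate A: M = 115 kN·m per $
  candidate V: M = 12.4 kN·m per $
  candidate P: M = 12.0 kN·m per $
  candidate C: M = 3.05 kN·m per $
Candidate A ranks first.

candidate A, M = 115 kN·m per $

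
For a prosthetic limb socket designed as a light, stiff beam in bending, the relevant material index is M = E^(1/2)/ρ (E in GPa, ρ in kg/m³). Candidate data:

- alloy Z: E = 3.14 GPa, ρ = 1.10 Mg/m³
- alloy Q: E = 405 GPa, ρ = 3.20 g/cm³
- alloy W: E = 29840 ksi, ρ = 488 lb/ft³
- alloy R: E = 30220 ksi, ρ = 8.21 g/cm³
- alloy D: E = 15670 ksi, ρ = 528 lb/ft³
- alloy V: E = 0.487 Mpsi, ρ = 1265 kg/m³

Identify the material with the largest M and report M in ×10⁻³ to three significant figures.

alloy Q, M = 6.29×10⁻³

Convert each candidate to consistent units, then evaluate M:
  alloy Z: E = 3.140 GPa, ρ = 1100 kg/m³
  alloy Q: E = 405.0 GPa, ρ = 3200 kg/m³
  alloy W: E = 205.7 GPa, ρ = 7817 kg/m³
  alloy R: E = 208.4 GPa, ρ = 8210 kg/m³
  alloy D: E = 108.0 GPa, ρ = 8458 kg/m³
  alloy V: E = 3.358 GPa, ρ = 1265 kg/m³
  alloy Q: M = 6.29×10⁻³
  alloy W: M = 1.83×10⁻³
  alloy R: M = 1.76×10⁻³
  alloy Z: M = 1.61×10⁻³
  alloy V: M = 1.45×10⁻³
  alloy D: M = 1.23×10⁻³
Alloy Q ranks first.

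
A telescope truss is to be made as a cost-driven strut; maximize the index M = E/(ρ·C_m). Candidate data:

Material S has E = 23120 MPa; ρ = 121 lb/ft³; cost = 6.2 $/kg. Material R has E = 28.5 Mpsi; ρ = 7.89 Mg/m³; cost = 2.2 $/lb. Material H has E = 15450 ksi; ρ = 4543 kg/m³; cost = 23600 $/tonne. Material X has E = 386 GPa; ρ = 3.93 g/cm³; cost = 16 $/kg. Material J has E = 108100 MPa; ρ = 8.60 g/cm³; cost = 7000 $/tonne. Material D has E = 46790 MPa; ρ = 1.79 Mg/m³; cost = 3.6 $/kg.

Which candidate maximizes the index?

Putting every candidate on a common basis:
  material S: E = 23.12 GPa, ρ = 1938 kg/m³, cost = 6.200 $/kg
  material R: E = 196.5 GPa, ρ = 7890 kg/m³, cost = 4.850 $/kg
  material H: E = 106.5 GPa, ρ = 4543 kg/m³, cost = 23.60 $/kg
  material X: E = 386.0 GPa, ρ = 3930 kg/m³, cost = 16.00 $/kg
  material J: E = 108.1 GPa, ρ = 8600 kg/m³, cost = 7.000 $/kg
  material D: E = 46.79 GPa, ρ = 1790 kg/m³, cost = 3.600 $/kg
  material D: M = 7.26 MN·m per $
  material X: M = 6.14 MN·m per $
  material R: M = 5.13 MN·m per $
  material S: M = 1.92 MN·m per $
  material J: M = 1.80 MN·m per $
  material H: M = 0.994 MN·m per $
Material D has the largest M.

material D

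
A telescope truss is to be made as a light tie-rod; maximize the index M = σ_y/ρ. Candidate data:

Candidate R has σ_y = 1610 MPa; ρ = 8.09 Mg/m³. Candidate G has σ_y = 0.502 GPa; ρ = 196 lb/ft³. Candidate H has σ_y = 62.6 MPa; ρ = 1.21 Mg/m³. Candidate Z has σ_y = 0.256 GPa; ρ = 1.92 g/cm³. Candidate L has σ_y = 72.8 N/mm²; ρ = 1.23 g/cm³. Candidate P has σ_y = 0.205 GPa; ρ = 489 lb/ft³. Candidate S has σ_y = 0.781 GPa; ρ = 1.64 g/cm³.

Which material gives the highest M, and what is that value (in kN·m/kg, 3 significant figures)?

candidate S, M = 476 kN·m/kg

After converting to SI:
  candidate R: σ_y = 1610 MPa, ρ = 8090 kg/m³
  candidate G: σ_y = 502.0 MPa, ρ = 3140 kg/m³
  candidate H: σ_y = 62.60 MPa, ρ = 1210 kg/m³
  candidate Z: σ_y = 256.0 MPa, ρ = 1920 kg/m³
  candidate L: σ_y = 72.80 MPa, ρ = 1230 kg/m³
  candidate P: σ_y = 205.0 MPa, ρ = 7833 kg/m³
  candidate S: σ_y = 781.0 MPa, ρ = 1640 kg/m³
  candidate S: M = 476 kN·m/kg
  candidate R: M = 199 kN·m/kg
  candidate G: M = 160 kN·m/kg
  candidate Z: M = 133 kN·m/kg
  candidate L: M = 59.2 kN·m/kg
  candidate H: M = 51.7 kN·m/kg
  candidate P: M = 26.2 kN·m/kg
Highest index: candidate S.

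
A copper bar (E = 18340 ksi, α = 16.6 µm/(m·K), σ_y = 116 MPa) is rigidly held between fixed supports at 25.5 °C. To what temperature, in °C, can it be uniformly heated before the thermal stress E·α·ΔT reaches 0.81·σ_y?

70.3 °C

E = 18340 ksi = 126.4 GPa.
E·α·ΔT = 93.96 MPa ⇒ ΔT = 93.96 / (126.4×10³ × 16.6×10⁻⁶) = 44.76 K.
T = 25.5 + 44.76 = 70.26 °C.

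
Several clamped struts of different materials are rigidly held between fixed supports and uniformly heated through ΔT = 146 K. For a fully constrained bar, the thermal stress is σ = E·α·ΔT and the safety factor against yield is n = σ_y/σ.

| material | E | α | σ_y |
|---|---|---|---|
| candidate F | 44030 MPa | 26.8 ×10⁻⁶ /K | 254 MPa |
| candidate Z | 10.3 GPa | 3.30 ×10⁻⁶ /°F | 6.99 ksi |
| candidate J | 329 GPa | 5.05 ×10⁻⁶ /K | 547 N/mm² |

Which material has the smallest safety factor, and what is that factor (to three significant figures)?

candidate F, n = 1.47

Per material, after unit conversion:
  candidate F: E = 44.03, α = 26.8, σ_y = 254.0 → σ = 172 MPa, n = 1.47
  candidate Z: E = 10.30, α = 5.94, σ_y = 48.19 → σ = 8.93 MPa, n = 5.40
  candidate J: E = 329.0, α = 5.05, σ_y = 547.0 → σ = 243 MPa, n = 2.26
The minimum is candidate F at n = 1.47.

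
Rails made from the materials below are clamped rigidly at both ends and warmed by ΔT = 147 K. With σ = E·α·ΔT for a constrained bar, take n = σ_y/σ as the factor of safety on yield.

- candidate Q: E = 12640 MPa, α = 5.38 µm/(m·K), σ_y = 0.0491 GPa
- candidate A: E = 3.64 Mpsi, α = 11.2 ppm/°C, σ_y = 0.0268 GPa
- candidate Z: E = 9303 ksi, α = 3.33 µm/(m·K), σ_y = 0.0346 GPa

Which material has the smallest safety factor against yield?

In consistent units (E in GPa, α in ×10⁻⁶/K, σ_y in MPa):
  candidate Q: E = 12.64, α = 5.38, σ_y = 49.10 → σ = 10.0 MPa, n = 4.91
  candidate A: E = 25.10, α = 11.2, σ_y = 26.80 → σ = 41.3 MPa, n = 0.649
  candidate Z: E = 64.14, α = 3.33, σ_y = 34.60 → σ = 31.4 MPa, n = 1.10
Smallest n: candidate A with n = 0.649.

candidate A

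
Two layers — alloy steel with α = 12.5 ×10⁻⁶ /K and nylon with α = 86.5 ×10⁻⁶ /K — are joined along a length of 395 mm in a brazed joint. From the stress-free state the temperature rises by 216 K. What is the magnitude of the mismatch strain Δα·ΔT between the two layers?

Δα = |12.5 − 86.5|×10⁻⁶/K = 74.0×10⁻⁶/K.
Mismatch strain = Δα·ΔT = 74.0×10⁻⁶ × 216.0 = 0.0160.

0.0160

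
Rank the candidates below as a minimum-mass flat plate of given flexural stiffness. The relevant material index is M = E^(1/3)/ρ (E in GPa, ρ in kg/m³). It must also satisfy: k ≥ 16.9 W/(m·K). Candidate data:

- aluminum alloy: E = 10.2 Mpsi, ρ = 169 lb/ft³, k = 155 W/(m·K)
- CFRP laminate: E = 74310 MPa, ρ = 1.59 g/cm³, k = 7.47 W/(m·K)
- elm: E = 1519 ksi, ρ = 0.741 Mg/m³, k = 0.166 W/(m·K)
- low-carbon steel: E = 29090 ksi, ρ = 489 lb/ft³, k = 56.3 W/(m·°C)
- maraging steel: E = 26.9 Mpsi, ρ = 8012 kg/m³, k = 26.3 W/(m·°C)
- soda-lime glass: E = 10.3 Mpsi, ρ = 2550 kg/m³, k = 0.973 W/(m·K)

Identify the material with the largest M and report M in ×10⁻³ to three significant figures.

aluminum alloy, M = 1.52×10⁻³

Screen on constraints: k ≥ 16.9 W/(m·K). Survivors: aluminum alloy, low-carbon steel, maraging steel.
After converting to SI:
  aluminum alloy: E = 70.33 GPa, ρ = 2707 kg/m³
  low-carbon steel: E = 200.6 GPa, ρ = 7833 kg/m³
  maraging steel: E = 185.5 GPa, ρ = 8012 kg/m³
  aluminum alloy: M = 1.52×10⁻³
  low-carbon steel: M = 0.747×10⁻³
  maraging steel: M = 0.712×10⁻³
Aluminum alloy has the largest M.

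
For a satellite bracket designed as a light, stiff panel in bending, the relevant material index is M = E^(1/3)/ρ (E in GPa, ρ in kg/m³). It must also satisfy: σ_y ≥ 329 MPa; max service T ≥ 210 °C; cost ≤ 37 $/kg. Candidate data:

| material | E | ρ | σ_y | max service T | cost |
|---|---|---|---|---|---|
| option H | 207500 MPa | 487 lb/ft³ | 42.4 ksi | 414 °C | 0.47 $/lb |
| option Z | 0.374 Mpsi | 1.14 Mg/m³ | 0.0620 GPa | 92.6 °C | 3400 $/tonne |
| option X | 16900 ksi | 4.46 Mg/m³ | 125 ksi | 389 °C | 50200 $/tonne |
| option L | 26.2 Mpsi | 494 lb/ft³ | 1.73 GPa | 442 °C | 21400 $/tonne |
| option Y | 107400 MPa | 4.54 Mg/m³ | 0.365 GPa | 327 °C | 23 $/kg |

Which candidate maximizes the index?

option Y

Screen on constraints: σ_y ≥ 329 MPa; max service T ≥ 210 °C; cost ≤ 37 $/kg. Survivors: option L, option Y.
Normalizing units and computing the index:
  option L: E = 180.6 GPa, ρ = 7913 kg/m³
  option Y: E = 107.4 GPa, ρ = 4540 kg/m³
  option Y: M = 1.05×10⁻³
  option L: M = 0.714×10⁻³
The maximum is for option Y.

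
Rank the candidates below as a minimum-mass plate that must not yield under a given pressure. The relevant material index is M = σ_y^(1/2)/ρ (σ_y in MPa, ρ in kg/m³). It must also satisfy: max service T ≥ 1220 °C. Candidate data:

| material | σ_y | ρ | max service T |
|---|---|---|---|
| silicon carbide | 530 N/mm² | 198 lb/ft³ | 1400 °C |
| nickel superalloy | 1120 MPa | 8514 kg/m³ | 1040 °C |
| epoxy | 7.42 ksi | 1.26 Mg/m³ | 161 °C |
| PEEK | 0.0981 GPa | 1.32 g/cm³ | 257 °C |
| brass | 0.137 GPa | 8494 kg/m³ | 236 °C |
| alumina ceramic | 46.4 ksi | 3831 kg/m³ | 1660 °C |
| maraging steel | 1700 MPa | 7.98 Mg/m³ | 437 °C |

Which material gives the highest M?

Screen on constraints: max service T ≥ 1220 °C. Survivors: silicon carbide, alumina ceramic.
Putting every candidate on a common basis:
  silicon carbide: σ_y = 530.0 MPa, ρ = 3172 kg/m³
  alumina ceramic: σ_y = 319.9 MPa, ρ = 3831 kg/m³
  silicon carbide: M = 7.26×10⁻³
  alumina ceramic: M = 4.67×10⁻³
Silicon carbide ranks first.

silicon carbide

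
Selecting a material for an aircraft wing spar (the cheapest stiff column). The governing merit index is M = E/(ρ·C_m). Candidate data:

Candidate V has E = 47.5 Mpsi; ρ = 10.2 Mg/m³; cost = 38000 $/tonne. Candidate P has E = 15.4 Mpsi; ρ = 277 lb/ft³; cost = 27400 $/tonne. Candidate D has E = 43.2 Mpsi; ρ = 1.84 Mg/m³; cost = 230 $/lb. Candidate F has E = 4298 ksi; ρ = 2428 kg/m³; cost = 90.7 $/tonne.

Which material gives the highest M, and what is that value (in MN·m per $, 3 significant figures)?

In SI units:
  candidate V: E = 327.5 GPa, ρ = 10200 kg/m³, cost = 38.00 $/kg
  candidate P: E = 106.2 GPa, ρ = 4437 kg/m³, cost = 27.40 $/kg
  candidate D: E = 297.9 GPa, ρ = 1840 kg/m³, cost = 507.1 $/kg
  candidate F: E = 29.63 GPa, ρ = 2428 kg/m³, cost = 0.09070 $/kg
  candidate F: M = 135 MN·m per $
  candidate P: M = 0.873 MN·m per $
  candidate V: M = 0.845 MN·m per $
  candidate D: M = 0.319 MN·m per $
The maximum is for candidate F.

candidate F, M = 135 MN·m per $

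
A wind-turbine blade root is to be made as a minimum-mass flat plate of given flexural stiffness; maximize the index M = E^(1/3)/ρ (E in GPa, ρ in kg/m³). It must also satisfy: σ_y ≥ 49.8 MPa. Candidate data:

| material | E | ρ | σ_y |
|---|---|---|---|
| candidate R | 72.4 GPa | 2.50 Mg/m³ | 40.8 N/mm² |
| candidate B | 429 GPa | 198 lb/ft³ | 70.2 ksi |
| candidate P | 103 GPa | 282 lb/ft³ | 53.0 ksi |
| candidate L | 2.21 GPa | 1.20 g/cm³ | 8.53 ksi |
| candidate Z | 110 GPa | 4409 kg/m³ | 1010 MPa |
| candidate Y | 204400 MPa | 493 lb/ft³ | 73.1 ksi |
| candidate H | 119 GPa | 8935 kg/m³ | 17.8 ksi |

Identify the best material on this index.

candidate B

Screen on constraints: σ_y ≥ 49.8 MPa. Survivors: candidate B, candidate P, candidate L, candidate Z, candidate Y, candidate H.
Normalizing units and computing the index:
  candidate B: E = 429.0 GPa, ρ = 3172 kg/m³
  candidate P: E = 103.0 GPa, ρ = 4517 kg/m³
  candidate L: E = 2.210 GPa, ρ = 1200 kg/m³
  candidate Z: E = 110.0 GPa, ρ = 4409 kg/m³
  candidate Y: E = 204.4 GPa, ρ = 7897 kg/m³
  candidate H: E = 119.0 GPa, ρ = 8935 kg/m³
  candidate B: M = 2.38×10⁻³
  candidate Z: M = 1.09×10⁻³
  candidate L: M = 1.09×10⁻³
  candidate P: M = 1.04×10⁻³
  candidate Y: M = 0.746×10⁻³
  candidate H: M = 0.550×10⁻³
The maximum is for candidate B.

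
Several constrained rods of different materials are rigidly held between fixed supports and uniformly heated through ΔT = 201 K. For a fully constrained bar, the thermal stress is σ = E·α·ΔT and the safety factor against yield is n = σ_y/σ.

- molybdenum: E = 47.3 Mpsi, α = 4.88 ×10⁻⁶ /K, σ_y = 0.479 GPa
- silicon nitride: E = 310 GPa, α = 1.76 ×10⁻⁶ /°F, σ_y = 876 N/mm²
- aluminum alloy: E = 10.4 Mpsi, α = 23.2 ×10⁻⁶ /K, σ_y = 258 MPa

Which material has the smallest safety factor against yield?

With everything in SI (GPa, ×10⁻⁶/K, MPa):
  molybdenum: E = 326.1, α = 4.88, σ_y = 479.0 → σ = 320 MPa, n = 1.50
  silicon nitride: E = 310.0, α = 3.17, σ_y = 876.0 → σ = 197 MPa, n = 4.44
  aluminum alloy: E = 71.71, α = 23.2, σ_y = 258.0 → σ = 334 MPa, n = 0.772
Aluminum alloy has the lowest safety factor, n = 0.772.

aluminum alloy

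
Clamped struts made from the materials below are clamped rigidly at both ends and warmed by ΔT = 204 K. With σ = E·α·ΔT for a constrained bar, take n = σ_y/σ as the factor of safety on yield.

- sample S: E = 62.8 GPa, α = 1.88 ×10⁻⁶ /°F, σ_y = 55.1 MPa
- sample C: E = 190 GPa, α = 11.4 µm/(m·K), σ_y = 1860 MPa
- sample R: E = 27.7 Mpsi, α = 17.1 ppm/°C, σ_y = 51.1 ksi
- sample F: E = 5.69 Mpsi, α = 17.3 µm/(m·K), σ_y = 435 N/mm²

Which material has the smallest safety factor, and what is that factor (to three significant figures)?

Per material, after unit conversion:
  sample S: E = 62.80, α = 3.38, σ_y = 55.10 → σ = 43.4 MPa, n = 1.27
  sample C: E = 190.0, α = 11.4, σ_y = 1860 → σ = 442 MPa, n = 4.21
  sample R: E = 191.0, α = 17.1, σ_y = 352.3 → σ = 666 MPa, n = 0.529
  sample F: E = 39.23, α = 17.3, σ_y = 435.0 → σ = 138 MPa, n = 3.14
Smallest n: sample R with n = 0.529.

sample R, n = 0.529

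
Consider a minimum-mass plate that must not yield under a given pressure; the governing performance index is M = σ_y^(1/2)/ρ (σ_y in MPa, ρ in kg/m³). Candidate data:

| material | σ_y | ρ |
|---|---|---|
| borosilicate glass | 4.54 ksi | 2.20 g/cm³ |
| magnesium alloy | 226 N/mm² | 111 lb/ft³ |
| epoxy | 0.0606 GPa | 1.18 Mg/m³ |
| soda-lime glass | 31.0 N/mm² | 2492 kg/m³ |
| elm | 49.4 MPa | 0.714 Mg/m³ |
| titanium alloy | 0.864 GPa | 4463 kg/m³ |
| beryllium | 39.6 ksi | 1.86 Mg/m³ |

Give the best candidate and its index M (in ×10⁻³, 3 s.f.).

elm, M = 9.84×10⁻³

Normalizing units and computing the index:
  borosilicate glass: σ_y = 31.30 MPa, ρ = 2200 kg/m³
  magnesium alloy: σ_y = 226.0 MPa, ρ = 1778 kg/m³
  epoxy: σ_y = 60.60 MPa, ρ = 1180 kg/m³
  soda-lime glass: σ_y = 31.00 MPa, ρ = 2492 kg/m³
  elm: σ_y = 49.40 MPa, ρ = 714.0 kg/m³
  titanium alloy: σ_y = 864.0 MPa, ρ = 4463 kg/m³
  beryllium: σ_y = 273.0 MPa, ρ = 1860 kg/m³
  elm: M = 9.84×10⁻³
  beryllium: M = 8.88×10⁻³
  magnesium alloy: M = 8.45×10⁻³
  epoxy: M = 6.60×10⁻³
  titanium alloy: M = 6.59×10⁻³
  borosilicate glass: M = 2.54×10⁻³
  soda-lime glass: M = 2.23×10⁻³
Highest index: elm.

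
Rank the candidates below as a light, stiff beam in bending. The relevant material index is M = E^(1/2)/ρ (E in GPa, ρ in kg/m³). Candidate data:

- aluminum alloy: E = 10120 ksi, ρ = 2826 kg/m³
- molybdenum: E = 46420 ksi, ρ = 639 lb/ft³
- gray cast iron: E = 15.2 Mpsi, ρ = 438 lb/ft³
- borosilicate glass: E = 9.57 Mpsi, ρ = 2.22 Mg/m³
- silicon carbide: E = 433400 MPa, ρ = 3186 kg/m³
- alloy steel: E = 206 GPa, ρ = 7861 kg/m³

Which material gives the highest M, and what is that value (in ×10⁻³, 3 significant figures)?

Convert each candidate to consistent units, then evaluate M:
  aluminum alloy: E = 69.77 GPa, ρ = 2826 kg/m³
  molybdenum: E = 320.1 GPa, ρ = 10240 kg/m³
  gray cast iron: E = 104.8 GPa, ρ = 7016 kg/m³
  borosilicate glass: E = 65.98 GPa, ρ = 2220 kg/m³
  silicon carbide: E = 433.4 GPa, ρ = 3186 kg/m³
  alloy steel: E = 206.0 GPa, ρ = 7861 kg/m³
  silicon carbide: M = 6.53×10⁻³
  borosilicate glass: M = 3.66×10⁻³
  aluminum alloy: M = 2.96×10⁻³
  alloy steel: M = 1.83×10⁻³
  molybdenum: M = 1.75×10⁻³
  gray cast iron: M = 1.46×10⁻³
The maximum is for silicon carbide.

silicon carbide, M = 6.53×10⁻³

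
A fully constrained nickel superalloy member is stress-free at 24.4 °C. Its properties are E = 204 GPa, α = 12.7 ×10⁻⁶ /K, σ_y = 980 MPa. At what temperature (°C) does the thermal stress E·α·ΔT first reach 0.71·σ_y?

293 °C

E·α·ΔT = 695.8 MPa ⇒ ΔT = 695.8 / (204.0×10³ × 12.7×10⁻⁶) = 268.6 K.
T = 24.4 + 268.6 = 293.0 °C.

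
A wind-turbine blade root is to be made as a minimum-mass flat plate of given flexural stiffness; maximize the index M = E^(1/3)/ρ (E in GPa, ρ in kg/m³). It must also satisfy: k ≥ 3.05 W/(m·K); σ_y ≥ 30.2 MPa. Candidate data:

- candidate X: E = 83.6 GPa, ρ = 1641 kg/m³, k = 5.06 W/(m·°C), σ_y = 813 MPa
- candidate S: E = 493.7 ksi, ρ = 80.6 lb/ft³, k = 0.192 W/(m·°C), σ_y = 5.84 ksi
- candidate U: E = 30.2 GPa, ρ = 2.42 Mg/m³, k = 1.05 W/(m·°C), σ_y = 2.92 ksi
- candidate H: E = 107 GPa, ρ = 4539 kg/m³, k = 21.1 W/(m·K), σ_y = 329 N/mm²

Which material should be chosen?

Screen on constraints: k ≥ 3.05 W/(m·K); σ_y ≥ 30.2 MPa. Survivors: candidate X, candidate H.
Normalizing units and computing the index:
  candidate X: E = 83.60 GPa, ρ = 1641 kg/m³
  candidate H: E = 107.0 GPa, ρ = 4539 kg/m³
  candidate X: M = 2.66×10⁻³
  candidate H: M = 1.05×10⁻³
Candidate X ranks first.

candidate X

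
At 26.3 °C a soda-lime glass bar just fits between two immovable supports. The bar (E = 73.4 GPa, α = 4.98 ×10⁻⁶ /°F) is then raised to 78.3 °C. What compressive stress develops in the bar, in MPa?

34.2 MPa

α = 4.98×10⁻⁶/°F × 9/5 = 8.96×10⁻⁶/K.
ΔT = 52.00 K. Constrained thermal stress σ = E·α·ΔT = 73.40×10³ MPa × 8.96×10⁻⁶ × 52.00 = 34.2 MPa (compressive).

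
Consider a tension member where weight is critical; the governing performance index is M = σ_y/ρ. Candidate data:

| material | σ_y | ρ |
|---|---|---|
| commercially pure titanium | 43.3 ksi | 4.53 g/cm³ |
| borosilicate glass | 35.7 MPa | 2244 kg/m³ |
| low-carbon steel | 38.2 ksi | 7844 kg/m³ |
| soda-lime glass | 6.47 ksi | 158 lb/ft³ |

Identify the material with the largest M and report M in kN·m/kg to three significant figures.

commercially pure titanium, M = 65.9 kN·m/kg

Convert each candidate to consistent units, then evaluate M:
  commercially pure titanium: σ_y = 298.5 MPa, ρ = 4530 kg/m³
  borosilicate glass: σ_y = 35.70 MPa, ρ = 2244 kg/m³
  low-carbon steel: σ_y = 263.4 MPa, ρ = 7844 kg/m³
  soda-lime glass: σ_y = 44.61 MPa, ρ = 2531 kg/m³
  commercially pure titanium: M = 65.9 kN·m/kg
  low-carbon steel: M = 33.6 kN·m/kg
  soda-lime glass: M = 17.6 kN·m/kg
  borosilicate glass: M = 15.9 kN·m/kg
Commercially pure titanium has the largest M.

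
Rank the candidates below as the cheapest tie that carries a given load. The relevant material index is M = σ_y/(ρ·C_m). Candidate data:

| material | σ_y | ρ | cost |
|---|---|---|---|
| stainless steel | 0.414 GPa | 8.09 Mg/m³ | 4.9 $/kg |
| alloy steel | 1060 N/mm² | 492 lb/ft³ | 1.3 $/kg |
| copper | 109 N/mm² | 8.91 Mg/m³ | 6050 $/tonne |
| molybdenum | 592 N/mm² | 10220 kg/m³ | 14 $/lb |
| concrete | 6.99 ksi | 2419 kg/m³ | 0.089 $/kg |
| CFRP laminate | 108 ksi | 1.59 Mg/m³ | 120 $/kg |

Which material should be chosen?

concrete

Putting every candidate on a common basis:
  stainless steel: σ_y = 414.0 MPa, ρ = 8090 kg/m³, cost = 4.900 $/kg
  alloy steel: σ_y = 1060 MPa, ρ = 7881 kg/m³, cost = 1.300 $/kg
  copper: σ_y = 109.0 MPa, ρ = 8910 kg/m³, cost = 6.050 $/kg
  molybdenum: σ_y = 592.0 MPa, ρ = 10220 kg/m³, cost = 30.86 $/kg
  concrete: σ_y = 48.19 MPa, ρ = 2419 kg/m³, cost = 0.08900 $/kg
  CFRP laminate: σ_y = 744.6 MPa, ρ = 1590 kg/m³, cost = 120.0 $/kg
  concrete: M = 224 kN·m per $
  alloy steel: M = 103 kN·m per $
  stainless steel: M = 10.4 kN·m per $
  CFRP laminate: M = 3.90 kN·m per $
  copper: M = 2.02 kN·m per $
  molybdenum: M = 1.88 kN·m per $
Concrete ranks first.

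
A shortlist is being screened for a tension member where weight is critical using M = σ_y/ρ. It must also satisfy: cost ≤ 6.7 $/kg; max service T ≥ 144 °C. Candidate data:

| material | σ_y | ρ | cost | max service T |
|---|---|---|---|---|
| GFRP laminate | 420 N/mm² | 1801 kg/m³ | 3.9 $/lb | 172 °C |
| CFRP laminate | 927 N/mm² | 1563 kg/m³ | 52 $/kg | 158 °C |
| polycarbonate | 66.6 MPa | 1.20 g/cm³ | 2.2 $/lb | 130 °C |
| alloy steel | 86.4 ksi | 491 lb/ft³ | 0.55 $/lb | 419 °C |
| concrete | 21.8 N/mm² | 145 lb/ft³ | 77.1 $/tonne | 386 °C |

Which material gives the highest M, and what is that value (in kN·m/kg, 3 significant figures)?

alloy steel, M = 75.7 kN·m/kg

Screen on constraints: cost ≤ 6.7 $/kg; max service T ≥ 144 °C. Survivors: alloy steel, concrete.
Normalizing units and computing the index:
  alloy steel: σ_y = 595.7 MPa, ρ = 7865 kg/m³
  concrete: σ_y = 21.80 MPa, ρ = 2323 kg/m³
  alloy steel: M = 75.7 kN·m/kg
  concrete: M = 9.39 kN·m/kg
Alloy steel ranks first.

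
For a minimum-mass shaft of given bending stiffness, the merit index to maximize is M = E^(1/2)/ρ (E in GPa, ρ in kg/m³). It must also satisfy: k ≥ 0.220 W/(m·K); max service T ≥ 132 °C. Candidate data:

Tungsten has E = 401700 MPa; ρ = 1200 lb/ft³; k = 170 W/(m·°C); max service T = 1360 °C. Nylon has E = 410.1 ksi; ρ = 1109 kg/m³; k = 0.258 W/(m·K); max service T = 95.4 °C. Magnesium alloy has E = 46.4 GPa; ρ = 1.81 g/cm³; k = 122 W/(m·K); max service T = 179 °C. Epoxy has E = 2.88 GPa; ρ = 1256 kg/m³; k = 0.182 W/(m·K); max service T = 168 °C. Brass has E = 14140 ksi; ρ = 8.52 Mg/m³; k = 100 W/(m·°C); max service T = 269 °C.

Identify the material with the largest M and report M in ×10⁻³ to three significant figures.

Screen on constraints: k ≥ 0.220 W/(m·K); max service T ≥ 132 °C. Survivors: tungsten, magnesium alloy, brass.
After converting to SI:
  tungsten: E = 401.7 GPa, ρ = 19220 kg/m³
  magnesium alloy: E = 46.40 GPa, ρ = 1810 kg/m³
  brass: E = 97.49 GPa, ρ = 8520 kg/m³
  magnesium alloy: M = 3.76×10⁻³
  brass: M = 1.16×10⁻³
  tungsten: M = 1.04×10⁻³
Magnesium alloy ranks first.

magnesium alloy, M = 3.76×10⁻³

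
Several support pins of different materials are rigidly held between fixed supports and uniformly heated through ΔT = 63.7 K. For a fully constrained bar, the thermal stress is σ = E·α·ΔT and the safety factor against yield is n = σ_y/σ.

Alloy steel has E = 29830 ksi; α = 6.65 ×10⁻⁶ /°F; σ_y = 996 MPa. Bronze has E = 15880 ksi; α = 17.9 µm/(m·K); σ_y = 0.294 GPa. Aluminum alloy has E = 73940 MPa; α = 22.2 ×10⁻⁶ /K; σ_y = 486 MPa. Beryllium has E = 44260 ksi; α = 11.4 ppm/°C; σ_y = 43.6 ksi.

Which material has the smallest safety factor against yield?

Per material, after unit conversion:
  alloy steel: E = 205.7, α = 12.0, σ_y = 996.0 → σ = 157 MPa, n = 6.35
  bronze: E = 109.5, α = 17.9, σ_y = 294.0 → σ = 125 MPa, n = 2.35
  aluminum alloy: E = 73.94, α = 22.2, σ_y = 486.0 → σ = 105 MPa, n = 4.65
  beryllium: E = 305.2, α = 11.4, σ_y = 300.6 → σ = 222 MPa, n = 1.36
The minimum is beryllium at n = 1.36.

beryllium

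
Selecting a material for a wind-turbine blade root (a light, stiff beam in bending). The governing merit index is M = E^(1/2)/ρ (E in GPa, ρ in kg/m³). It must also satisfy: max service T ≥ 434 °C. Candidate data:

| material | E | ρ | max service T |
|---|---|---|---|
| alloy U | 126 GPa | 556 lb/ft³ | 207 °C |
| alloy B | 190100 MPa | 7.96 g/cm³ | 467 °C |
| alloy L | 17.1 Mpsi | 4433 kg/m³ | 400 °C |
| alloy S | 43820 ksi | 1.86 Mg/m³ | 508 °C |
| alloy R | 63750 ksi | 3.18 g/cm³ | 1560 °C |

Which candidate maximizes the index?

Screen on constraints: max service T ≥ 434 °C. Survivors: alloy B, alloy S, alloy R.
After converting to SI:
  alloy B: E = 190.1 GPa, ρ = 7960 kg/m³
  alloy S: E = 302.1 GPa, ρ = 1860 kg/m³
  alloy R: E = 439.5 GPa, ρ = 3180 kg/m³
  alloy S: M = 9.35×10⁻³
  alloy R: M = 6.59×10⁻³
  alloy B: M = 1.73×10⁻³
Alloy S has the largest M.

alloy S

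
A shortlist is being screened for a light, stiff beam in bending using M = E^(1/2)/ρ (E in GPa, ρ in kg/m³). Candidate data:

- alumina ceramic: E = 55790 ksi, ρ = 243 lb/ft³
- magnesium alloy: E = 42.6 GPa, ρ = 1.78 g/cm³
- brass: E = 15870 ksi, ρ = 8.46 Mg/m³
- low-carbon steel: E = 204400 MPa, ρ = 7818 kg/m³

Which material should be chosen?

Normalizing units and computing the index:
  alumina ceramic: E = 384.7 GPa, ρ = 3892 kg/m³
  magnesium alloy: E = 42.60 GPa, ρ = 1780 kg/m³
  brass: E = 109.4 GPa, ρ = 8460 kg/m³
  low-carbon steel: E = 204.4 GPa, ρ = 7818 kg/m³
  alumina ceramic: M = 5.04×10⁻³
  magnesium alloy: M = 3.67×10⁻³
  low-carbon steel: M = 1.83×10⁻³
  brass: M = 1.24×10⁻³
Highest index: alumina ceramic.

alumina ceramic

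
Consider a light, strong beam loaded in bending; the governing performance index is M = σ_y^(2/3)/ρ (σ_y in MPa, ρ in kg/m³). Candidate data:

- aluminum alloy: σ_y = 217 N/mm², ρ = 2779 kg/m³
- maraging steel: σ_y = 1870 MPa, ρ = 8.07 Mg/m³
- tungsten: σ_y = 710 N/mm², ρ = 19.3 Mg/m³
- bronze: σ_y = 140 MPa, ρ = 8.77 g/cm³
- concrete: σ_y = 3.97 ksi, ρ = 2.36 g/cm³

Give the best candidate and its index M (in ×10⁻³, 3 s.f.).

In SI units:
  aluminum alloy: σ_y = 217.0 MPa, ρ = 2779 kg/m³
  maraging steel: σ_y = 1870 MPa, ρ = 8070 kg/m³
  tungsten: σ_y = 710.0 MPa, ρ = 19300 kg/m³
  bronze: σ_y = 140.0 MPa, ρ = 8770 kg/m³
  concrete: σ_y = 27.37 MPa, ρ = 2360 kg/m³
  maraging steel: M = 18.8×10⁻³
  aluminum alloy: M = 13.0×10⁻³
  tungsten: M = 4.12×10⁻³
  concrete: M = 3.85×10⁻³
  bronze: M = 3.07×10⁻³
Maraging steel ranks first.

maraging steel, M = 18.8×10⁻³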